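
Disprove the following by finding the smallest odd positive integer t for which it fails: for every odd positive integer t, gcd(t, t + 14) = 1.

Check each odd positive integer t in order until gcd(t, t + 14) > 1.
For t = 1, 3, 5 the conclusion holds.
t = 7: gcd(7, 21) = 7.
Thus t = 7 disproves the claim, and no smaller t works.

t = 7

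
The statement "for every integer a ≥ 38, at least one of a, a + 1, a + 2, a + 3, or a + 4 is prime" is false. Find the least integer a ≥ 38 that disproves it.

a = 48

For a = 38, 39, 40, 41, 42, 43, 44, 45, 46, 47 the conclusion holds.
a = 48: 48 = 2 × 24; 49 = 7 × 7; 50 = 2 × 25; 51 = 3 × 17; 52 = 2 × 26 — all composite.
Thus a = 48 disproves the claim, and no smaller a works.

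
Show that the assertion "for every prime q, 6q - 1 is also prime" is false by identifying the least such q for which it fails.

Check each prime q in order until 6q - 1 is not prime.
q = 2: 6q - 1 = 11, prime.
q = 3: 6q - 1 = 17, prime.
q = 5: 6q - 1 = 29, prime.
q = 7: 6q - 1 = 41, prime.
q = 11: 6q - 1 = 65 = 5 × 13, not prime.

q = 11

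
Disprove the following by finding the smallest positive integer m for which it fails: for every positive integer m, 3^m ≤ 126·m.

Check each positive integer m in order until 3^m > 126·m.
For m = 1, 2, 3, 4, 5, 6 the conclusion holds.
m = 7: 3^m = 2187 and 126·m = 882, so 2187 > 882.
Thus m = 7 disproves the claim, and no smaller m works.

m = 7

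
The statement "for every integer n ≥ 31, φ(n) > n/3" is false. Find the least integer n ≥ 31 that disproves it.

A counterexample is any integer n ≥ 31 such that the claim fails; we check each in order.
For n = 31, 32, 33, 34, 35 the conclusion holds.
n = 36: φ(36) = 12 and 36/3 = 12, so φ(36) ≤ 36/3.
So n = 36 is the smallest counterexample.

n = 36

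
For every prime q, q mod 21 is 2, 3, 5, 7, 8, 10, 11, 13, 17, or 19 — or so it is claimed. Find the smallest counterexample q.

Check each prime q in order until the claim fails.
The first 11 eligible values, up to q = 31, all satisfy the conclusion.
q = 37: 37 mod 21 = 16 — not in {2, 3, 5, 7, 8, 10, 11, 13, 17, 19}.

q = 37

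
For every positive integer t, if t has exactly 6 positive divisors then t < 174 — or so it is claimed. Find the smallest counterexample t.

t = 175

We need the least positive integer t for which t has exactly 6 positive divisors but the claim fails.
For t = 12, 18, 20, 28, …, 164, 171, 172 the conclusion holds.
t = 175: τ(175) = 6; 175 ≥ 174.
Thus t = 175 disproves the claim, and no smaller t works.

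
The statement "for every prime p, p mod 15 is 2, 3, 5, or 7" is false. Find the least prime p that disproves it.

p = 11

A counterexample is any prime p such that the claim fails; we check each in order.
p = 2: 2 mod 15 = 2.
p = 3: 3 mod 15 = 3.
p = 5: 5 mod 15 = 5.
p = 7: 7 mod 15 = 7.
p = 11: 11 mod 15 = 11 — not in {2, 3, 5, 7}.
So p = 11 is the smallest counterexample.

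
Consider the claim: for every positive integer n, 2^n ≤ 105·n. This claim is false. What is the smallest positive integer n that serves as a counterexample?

We need the least positive integer n for which 2^n > 105·n.
For n = 1, 2, 3, 4, 5, 6, 7, 8, 9, 10 the conclusion holds.
n = 11: 2^n = 2048 and 105·n = 1155, so 2048 > 1155.

n = 11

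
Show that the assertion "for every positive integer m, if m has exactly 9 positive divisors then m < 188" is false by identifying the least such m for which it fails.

m = 196

A counterexample is any positive integer m such that m has exactly 9 positive divisors but the claim fails; we check each in order.
m = 36: τ(36) = 9; 36 < 188.
m = 100: τ(100) = 9; 100 < 188.
m = 196: τ(196) = 9; 196 ≥ 188.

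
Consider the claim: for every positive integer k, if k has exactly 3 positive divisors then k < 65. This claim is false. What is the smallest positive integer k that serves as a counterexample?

Check each positive integer k in order until k has exactly 3 positive divisors but the claim fails.
k = 4: τ(4) = 3; 4 < 65.
k = 9: τ(9) = 3; 9 < 65.
k = 25: τ(25) = 3; 25 < 65.
k = 49: τ(49) = 3; 49 < 65.
k = 121: τ(121) = 3; 121 ≥ 65.
Thus k = 121 disproves the claim, and no smaller k works.

k = 121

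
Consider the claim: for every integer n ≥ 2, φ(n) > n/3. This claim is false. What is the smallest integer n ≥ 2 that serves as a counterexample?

n = 6

Check each integer n ≥ 2 in order until the claim fails.
For n = 2, 3, 4, 5 the conclusion holds.
n = 6: φ(6) = 2 and 6/3 = 2, so φ(6) ≤ 6/3.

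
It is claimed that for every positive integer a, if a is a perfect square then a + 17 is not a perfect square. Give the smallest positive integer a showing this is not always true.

a = 64

A counterexample is any positive integer a such that a is a perfect square but a + 17 is a perfect square; we check each in order.
For a = 1, 4, 9, 16, 25, 36, 49 the conclusion holds.
a = 64: 64 = 8² and 64 + 17 = 81 = 9².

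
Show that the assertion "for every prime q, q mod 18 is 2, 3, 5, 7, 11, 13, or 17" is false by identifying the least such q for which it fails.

q = 19

The first 7 eligible values, up to q = 17, all satisfy the conclusion.
q = 19: 19 mod 18 = 1 — not in {2, 3, 5, 7, 11, 13, 17}.
Hence q = 19 is a counterexample.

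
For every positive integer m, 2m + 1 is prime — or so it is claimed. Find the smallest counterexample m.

We need the least positive integer m for which 2m + 1 is not prime.
m = 1: 2m + 1 = 3, prime.
m = 2: 2m + 1 = 5, prime.
m = 3: 2m + 1 = 7, prime.
m = 4: 2m + 1 = 9 = 3 × 3, composite.

m = 4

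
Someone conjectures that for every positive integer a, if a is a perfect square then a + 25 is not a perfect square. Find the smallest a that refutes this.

A counterexample is any positive integer a such that a is a perfect square but a + 25 is a perfect square; we check each in order.
For a = 1, 4, 9, 16, …, 81, 100, 121 the conclusion holds.
a = 144: 144 = 12² and 144 + 25 = 169 = 13².

a = 144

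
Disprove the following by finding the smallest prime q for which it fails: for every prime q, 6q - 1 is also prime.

q = 11

We need the least prime q for which 6q - 1 is not prime.
q = 2: 6q - 1 = 11, prime.
q = 3: 6q - 1 = 17, prime.
q = 5: 6q - 1 = 29, prime.
q = 7: 6q - 1 = 41, prime.
q = 11: 6q - 1 = 65 = 5 × 13, not prime.
Hence q = 11 is a counterexample.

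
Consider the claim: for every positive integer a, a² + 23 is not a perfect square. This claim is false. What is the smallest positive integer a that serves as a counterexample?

a = 11

Check each positive integer a in order until a² + 23 is a perfect square.
For a = 1, 2, 3, 4, 5, 6, 7, 8, 9, 10 the conclusion holds.
a = 11: 11² + 23 = 144 = 12², a perfect square.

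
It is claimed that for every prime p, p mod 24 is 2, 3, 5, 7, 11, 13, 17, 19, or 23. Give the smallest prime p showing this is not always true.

p = 73

Check each prime p in order until the claim fails.
The first 20 eligible values, up to p = 71, all satisfy the conclusion.
p = 73: 73 mod 24 = 1 — not in {2, 3, 5, 7, 11, 13, 17, 19, 23}.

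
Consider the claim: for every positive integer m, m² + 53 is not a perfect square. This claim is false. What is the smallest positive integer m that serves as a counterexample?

The first 25 eligible values, up to m = 25, all satisfy the conclusion.
m = 26: 26² + 53 = 729 = 27², a perfect square.

m = 26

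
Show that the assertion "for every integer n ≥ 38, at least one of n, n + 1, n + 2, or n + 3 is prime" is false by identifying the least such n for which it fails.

The first 10 eligible values, up to n = 47, all satisfy the conclusion.
n = 48: 48 = 2 × 24; 49 = 7 × 7; 50 = 2 × 25; 51 = 3 × 17 — all composite.
Thus n = 48 disproves the claim, and no smaller n works.

n = 48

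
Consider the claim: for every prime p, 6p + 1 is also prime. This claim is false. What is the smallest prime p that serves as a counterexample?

p = 19

A counterexample is any prime p such that 6p + 1 is not prime; we check each in order.
p = 2: 6p + 1 = 13, prime.
p = 3: 6p + 1 = 19, prime.
p = 5: 6p + 1 = 31, prime.
p = 7: 6p + 1 = 43, prime.
p = 11: 6p + 1 = 67, prime.
p = 13: 6p + 1 = 79, prime.
p = 17: 6p + 1 = 103, prime.
p = 19: 6p + 1 = 115 = 5 × 23, not prime.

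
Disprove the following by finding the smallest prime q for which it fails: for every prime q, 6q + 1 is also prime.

q = 19

Check each prime q in order until 6q + 1 is not prime.
The first 7 eligible values, up to q = 17, all satisfy the conclusion.
q = 19: 6q + 1 = 115 = 5 × 23, not prime.
So q = 19 is the smallest counterexample.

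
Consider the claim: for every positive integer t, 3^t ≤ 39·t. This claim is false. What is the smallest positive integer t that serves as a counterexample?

We need the least positive integer t for which 3^t > 39·t.
t = 1: 3^t = 3 and 39·t = 39, so 3 ≤ 39.
t = 2: 3^t = 9 and 39·t = 78, so 9 ≤ 78.
t = 3: 3^t = 27 and 39·t = 117, so 27 ≤ 117.
t = 4: 3^t = 81 and 39·t = 156, so 81 ≤ 156.
t = 5: 3^t = 243 and 39·t = 195, so 243 > 195.
So t = 5 is the smallest counterexample.

t = 5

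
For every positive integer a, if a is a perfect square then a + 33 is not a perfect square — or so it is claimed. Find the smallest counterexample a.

a = 16

Check each positive integer a in order until a is a perfect square but a + 33 is a perfect square.
a = 1: 1 + 33 = 34, not a perfect square.
a = 4: 4 + 33 = 37, not a perfect square.
a = 9: 9 + 33 = 42, not a perfect square.
a = 16: 16 = 4² and 16 + 33 = 49 = 7².
Hence a = 16 is a counterexample.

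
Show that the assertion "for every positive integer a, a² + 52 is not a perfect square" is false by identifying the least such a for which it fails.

a = 12

For a = 1, 2, 3, 4, …, 9, 10, 11 the conclusion holds.
a = 12: 12² + 52 = 196 = 14², a perfect square.
Thus a = 12 disproves the claim, and no smaller a works.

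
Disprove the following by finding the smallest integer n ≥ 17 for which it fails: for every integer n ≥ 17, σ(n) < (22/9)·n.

The first 7 eligible values, up to n = 23, all satisfy the conclusion.
n = 24: σ(24) = 60; 60 ≥ 176/3.
Hence n = 24 is a counterexample.

n = 24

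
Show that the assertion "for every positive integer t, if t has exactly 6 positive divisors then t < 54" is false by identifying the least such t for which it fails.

t = 63

A counterexample is any positive integer t such that t has exactly 6 positive divisors but the claim fails; we check each in order.
For t = 12, 18, 20, 28, 32, 44, 45, 50, 52 the conclusion holds.
t = 63: τ(63) = 6; 63 ≥ 54.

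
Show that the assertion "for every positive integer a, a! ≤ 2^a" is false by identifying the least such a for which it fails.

a = 4

For a = 1, 2, 3 the conclusion holds.
a = 4: a! = 24 and 2^a = 16, so 24 > 16.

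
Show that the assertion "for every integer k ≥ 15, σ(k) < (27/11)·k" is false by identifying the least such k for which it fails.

Check each integer k ≥ 15 in order until the claim fails.
The first 9 eligible values, up to k = 23, all satisfy the conclusion.
k = 24: σ(24) = 60; 60 ≥ 648/11.
Hence k = 24 is a counterexample.

k = 24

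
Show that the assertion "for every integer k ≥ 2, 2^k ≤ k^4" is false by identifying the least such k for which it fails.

A counterexample is any integer k ≥ 2 such that 2^k > k^4; we check each in order.
The first 15 eligible values, up to k = 16, all satisfy the conclusion.
k = 17: 2^k = 131072 and k^4 = 83521, so 131072 > 83521.
Thus k = 17 disproves the claim, and no smaller k works.

k = 17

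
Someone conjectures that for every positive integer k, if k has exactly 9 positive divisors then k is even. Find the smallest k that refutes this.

A counterexample is any positive integer k such that k has exactly 9 positive divisors but k is odd; we check each in order.
k = 36: divisors of 36: 9 divisors; 36 is even.
k = 100: divisors of 100: 9 divisors; 100 is even.
k = 196: divisors of 196: 9 divisors; 196 is even.
k = 225: divisors of 225: 9 divisors; 225 is odd.

k = 225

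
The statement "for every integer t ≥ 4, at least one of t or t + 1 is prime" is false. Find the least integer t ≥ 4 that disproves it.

Check each integer t ≥ 4 in order until t, t + 1 are both composite.
For t = 4, 5, 6, 7 the conclusion holds.
t = 8: 8 = 2 × 4; 9 = 3 × 3 — both composite.

t = 8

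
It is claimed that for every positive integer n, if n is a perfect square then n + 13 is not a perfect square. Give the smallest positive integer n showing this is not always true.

The first 5 eligible values, up to n = 25, all satisfy the conclusion.
n = 36: 36 = 6² and 36 + 13 = 49 = 7².

n = 36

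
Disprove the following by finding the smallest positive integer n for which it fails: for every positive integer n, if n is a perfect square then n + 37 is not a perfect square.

For n = 1, 4, 9, 16, …, 225, 256, 289 the conclusion holds.
n = 324: 324 = 18² and 324 + 37 = 361 = 19².

n = 324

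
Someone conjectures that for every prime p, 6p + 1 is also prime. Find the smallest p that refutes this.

A counterexample is any prime p such that 6p + 1 is not prime; we check each in order.
p = 2: 6p + 1 = 13, prime.
p = 3: 6p + 1 = 19, prime.
p = 5: 6p + 1 = 31, prime.
p = 7: 6p + 1 = 43, prime.
p = 11: 6p + 1 = 67, prime.
p = 13: 6p + 1 = 79, prime.
p = 17: 6p + 1 = 103, prime.
p = 19: 6p + 1 = 115 = 5 × 23, not prime.
Hence p = 19 is a counterexample.

p = 19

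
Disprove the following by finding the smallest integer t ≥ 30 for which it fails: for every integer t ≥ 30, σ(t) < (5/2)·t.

t = 36

For t = 30, 31, 32, 33, 34, 35 the conclusion holds.
t = 36: σ(36) = 91; 91 ≥ 90.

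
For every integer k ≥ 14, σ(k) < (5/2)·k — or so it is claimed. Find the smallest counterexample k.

Check each integer k ≥ 14 in order until the claim fails.
For k = 14, 15, 16, 17, 18, 19, 20, 21, 22, 23 the conclusion holds.
k = 24: σ(24) = 60; 60 ≥ 60.
Hence k = 24 is a counterexample.

k = 24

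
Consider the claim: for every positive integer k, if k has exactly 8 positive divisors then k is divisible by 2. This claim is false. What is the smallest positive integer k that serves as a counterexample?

k = 105

Check each positive integer k in order until k has exactly 8 positive divisors but k is not divisible by 2.
The first 12 eligible values, up to k = 104, all satisfy the conclusion.
k = 105: τ(105) = 8; 105 mod 2 = 1.
So k = 105 is the smallest counterexample.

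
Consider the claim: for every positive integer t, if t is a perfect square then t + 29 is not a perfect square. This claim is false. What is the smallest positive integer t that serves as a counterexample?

Check each positive integer t in order until t is a perfect square but t + 29 is a perfect square.
For t = 1, 4, 9, 16, …, 121, 144, 169 the conclusion holds.
t = 196: 196 = 14² and 196 + 29 = 225 = 15².

t = 196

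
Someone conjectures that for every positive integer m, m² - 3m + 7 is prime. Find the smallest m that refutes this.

Check each positive integer m in order until m² - 3m + 7 is not prime.
The first 5 eligible values, up to m = 5, all satisfy the conclusion.
m = 6: m² - 3m + 7 = 25 = 5 × 5, composite.
So m = 6 is the smallest counterexample.

m = 6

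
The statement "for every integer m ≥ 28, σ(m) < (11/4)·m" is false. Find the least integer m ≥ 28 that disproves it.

A counterexample is any integer m ≥ 28 such that the claim fails; we check each in order.
For m = 28, 29, 30, 31, …, 57, 58, 59 the conclusion holds.
m = 60: σ(60) = 168; 168 ≥ 165.

m = 60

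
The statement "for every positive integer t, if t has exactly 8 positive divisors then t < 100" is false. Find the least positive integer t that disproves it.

A counterexample is any positive integer t such that t has exactly 8 positive divisors but the claim fails; we check each in order.
The first 10 eligible values, up to t = 88, all satisfy the conclusion.
t = 102: τ(102) = 8; 102 ≥ 100.
Thus t = 102 disproves the claim, and no smaller t works.

t = 102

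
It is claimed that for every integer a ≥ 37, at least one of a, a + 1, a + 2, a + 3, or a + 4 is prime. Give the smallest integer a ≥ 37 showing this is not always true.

We need the least integer a ≥ 37 for which a, a + 1, a + 2, a + 3, a + 4 are all composite.
For a = 37, 38, 39, 40, …, 45, 46, 47 the conclusion holds.
a = 48: 48 = 2 × 24; 49 = 7 × 7; 50 = 2 × 25; 51 = 3 × 17; 52 = 2 × 26 — all composite.
Thus a = 48 disproves the claim, and no smaller a works.

a = 48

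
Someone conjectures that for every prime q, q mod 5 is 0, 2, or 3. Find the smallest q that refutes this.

q = 11

q = 2: 2 mod 5 = 2.
q = 3: 3 mod 5 = 3.
q = 5: 5 mod 5 = 0.
q = 7: 7 mod 5 = 2.
q = 11: 11 mod 5 = 1 — not in {0, 2, 3}.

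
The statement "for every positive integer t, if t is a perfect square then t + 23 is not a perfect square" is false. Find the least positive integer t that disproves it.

t = 121

For t = 1, 4, 9, 16, 25, 36, 49, 64, 81, 100 the conclusion holds.
t = 121: 121 = 11² and 121 + 23 = 144 = 12².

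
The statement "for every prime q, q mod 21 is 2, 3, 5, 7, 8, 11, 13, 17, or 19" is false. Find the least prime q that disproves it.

q = 31

The first 10 eligible values, up to q = 29, all satisfy the conclusion.
q = 31: 31 mod 21 = 10 — not in {2, 3, 5, 7, 8, 11, 13, 17, 19}.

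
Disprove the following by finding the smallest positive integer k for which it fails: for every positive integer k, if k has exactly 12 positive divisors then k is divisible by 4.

k = 90

For k = 60, 72, 84 the conclusion holds.
k = 90: τ(90) = 12; 90 mod 4 = 2.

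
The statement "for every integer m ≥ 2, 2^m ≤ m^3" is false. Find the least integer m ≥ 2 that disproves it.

For m = 2, 3, 4, 5, 6, 7, 8, 9 the conclusion holds.
m = 10: 2^m = 1024 and m^3 = 1000, so 1024 > 1000.

m = 10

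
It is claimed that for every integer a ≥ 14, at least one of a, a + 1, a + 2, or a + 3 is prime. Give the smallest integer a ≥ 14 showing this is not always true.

a = 24

A counterexample is any integer a ≥ 14 such that a, a + 1, a + 2, a + 3 are all composite; we check each in order.
The first 10 eligible values, up to a = 23, all satisfy the conclusion.
a = 24: 24 = 2 × 12; 25 = 5 × 5; 26 = 2 × 13; 27 = 3 × 9 — all composite.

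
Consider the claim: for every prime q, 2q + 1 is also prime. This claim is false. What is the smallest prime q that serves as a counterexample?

A counterexample is any prime q such that 2q + 1 is not prime; we check each in order.
For q = 2, 3, 5 the conclusion holds.
q = 7: 2q + 1 = 15 = 3 × 5, not prime.
So q = 7 is the smallest counterexample.

q = 7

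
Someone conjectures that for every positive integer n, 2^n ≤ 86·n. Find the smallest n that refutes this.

n = 10

The first 9 eligible values, up to n = 9, all satisfy the conclusion.
n = 10: 2^n = 1024 and 86·n = 860, so 1024 > 860.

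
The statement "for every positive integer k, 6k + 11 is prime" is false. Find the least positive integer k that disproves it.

Check each positive integer k in order until 6k + 11 is not prime.
k = 1: 6k + 11 = 17, prime.
k = 2: 6k + 11 = 23, prime.
k = 3: 6k + 11 = 29, prime.
k = 4: 6k + 11 = 35 = 5 × 7, composite.

k = 4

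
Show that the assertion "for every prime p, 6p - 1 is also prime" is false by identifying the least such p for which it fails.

p = 11

Check each prime p in order until 6p - 1 is not prime.
For p = 2, 3, 5, 7 the conclusion holds.
p = 11: 6p - 1 = 65 = 5 × 13, not prime.
Hence p = 11 is a counterexample.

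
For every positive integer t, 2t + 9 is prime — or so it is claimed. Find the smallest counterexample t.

Check each positive integer t in order until 2t + 9 is not prime.
t = 1: 2t + 9 = 11, prime.
t = 2: 2t + 9 = 13, prime.
t = 3: 2t + 9 = 15 = 3 × 5, composite.
So t = 3 is the smallest counterexample.

t = 3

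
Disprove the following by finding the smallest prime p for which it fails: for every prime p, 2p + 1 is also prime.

A counterexample is any prime p such that 2p + 1 is not prime; we check each in order.
For p = 2, 3, 5 the conclusion holds.
p = 7: 2p + 1 = 15 = 3 × 5, not prime.
So p = 7 is the smallest counterexample.

p = 7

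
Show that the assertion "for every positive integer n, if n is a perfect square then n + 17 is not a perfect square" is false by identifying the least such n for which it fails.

n = 64

We need the least positive integer n for which n is a perfect square but n + 17 is a perfect square.
The first 7 eligible values, up to n = 49, all satisfy the conclusion.
n = 64: 64 = 8² and 64 + 17 = 81 = 9².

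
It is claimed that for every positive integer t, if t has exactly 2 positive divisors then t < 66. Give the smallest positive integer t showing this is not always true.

t = 67

For t = 2, 3, 5, 7, …, 53, 59, 61 the conclusion holds.
t = 67: τ(67) = 2; 67 ≥ 66.
Hence t = 67 is a counterexample.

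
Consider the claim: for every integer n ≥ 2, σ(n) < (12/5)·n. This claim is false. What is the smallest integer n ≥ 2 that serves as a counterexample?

n = 24

A counterexample is any integer n ≥ 2 such that the claim fails; we check each in order.
The first 22 eligible values, up to n = 23, all satisfy the conclusion.
n = 24: σ(24) = 60; 60 ≥ 288/5.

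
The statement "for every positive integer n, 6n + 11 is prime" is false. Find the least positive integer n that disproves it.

n = 4

A counterexample is any positive integer n such that 6n + 11 is not prime; we check each in order.
For n = 1, 2, 3 the conclusion holds.
n = 4: 6n + 11 = 35 = 5 × 7, composite.
So n = 4 is the smallest counterexample.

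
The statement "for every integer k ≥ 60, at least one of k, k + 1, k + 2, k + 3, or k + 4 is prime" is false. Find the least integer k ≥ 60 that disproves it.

We need the least integer k ≥ 60 for which k, k + 1, k + 2, k + 3, k + 4 are all composite.
k = 60: 61 is prime.
k = 61: 61 is prime.
k = 62: 62 = 2 × 31; 63 = 3 × 21; 64 = 2 × 32; 65 = 5 × 13; 66 = 2 × 33 — all composite.

k = 62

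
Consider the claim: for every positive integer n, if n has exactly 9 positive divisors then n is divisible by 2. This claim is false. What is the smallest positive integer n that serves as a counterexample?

n = 225

We need the least positive integer n for which n has exactly 9 positive divisors but n is not divisible by 2.
For n = 36, 100, 196 the conclusion holds.
n = 225: τ(225) = 9; 225 mod 2 = 1.
Hence n = 225 is a counterexample.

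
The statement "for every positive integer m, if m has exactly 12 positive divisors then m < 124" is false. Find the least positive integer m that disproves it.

Check each positive integer m in order until m has exactly 12 positive divisors but the claim fails.
The first 6 eligible values, up to m = 108, all satisfy the conclusion.
m = 126: τ(126) = 12; 126 ≥ 124.

m = 126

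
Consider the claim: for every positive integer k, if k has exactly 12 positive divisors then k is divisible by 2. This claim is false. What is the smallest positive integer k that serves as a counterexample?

k = 315

The first 24 eligible values, up to k = 308, all satisfy the conclusion.
k = 315: τ(315) = 12; 315 mod 2 = 1.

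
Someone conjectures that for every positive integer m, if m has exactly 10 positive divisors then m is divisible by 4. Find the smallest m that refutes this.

m = 162

We need the least positive integer m for which m has exactly 10 positive divisors but m is not divisible by 4.
m = 48: τ(48) = 10; 48 mod 4 = 0.
m = 80: τ(80) = 10; 80 mod 4 = 0.
m = 112: τ(112) = 10; 112 mod 4 = 0.
m = 162: τ(162) = 10; 162 mod 4 = 2.
So m = 162 is the smallest counterexample.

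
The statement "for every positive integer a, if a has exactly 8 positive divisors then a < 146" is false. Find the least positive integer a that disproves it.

a = 152

A counterexample is any positive integer a such that a has exactly 8 positive divisors but the claim fails; we check each in order.
For a = 24, 30, 40, 42, …, 135, 136, 138 the conclusion holds.
a = 152: τ(152) = 8; 152 ≥ 146.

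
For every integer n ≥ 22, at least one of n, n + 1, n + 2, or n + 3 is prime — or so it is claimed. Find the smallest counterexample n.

n = 24

Check each integer n ≥ 22 in order until n, n + 1, n + 2, n + 3 are all composite.
n = 22: 23 is prime.
n = 23: 23 is prime.
n = 24: 24 = 2 × 12; 25 = 5 × 5; 26 = 2 × 13; 27 = 3 × 9 — all composite.
Hence n = 24 is a counterexample.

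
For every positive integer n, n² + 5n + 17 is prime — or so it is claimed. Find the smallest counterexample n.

A counterexample is any positive integer n such that n² + 5n + 17 is not prime; we check each in order.
The first 7 eligible values, up to n = 7, all satisfy the conclusion.
n = 8: n² + 5n + 17 = 121 = 11 × 11, composite.
Thus n = 8 disproves the claim, and no smaller n works.

n = 8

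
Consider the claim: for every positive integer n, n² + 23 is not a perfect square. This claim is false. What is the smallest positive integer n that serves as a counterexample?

n = 11

The first 10 eligible values, up to n = 10, all satisfy the conclusion.
n = 11: 11² + 23 = 144 = 12², a perfect square.
Hence n = 11 is a counterexample.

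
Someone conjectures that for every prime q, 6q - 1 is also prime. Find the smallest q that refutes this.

We need the least prime q for which 6q - 1 is not prime.
For q = 2, 3, 5, 7 the conclusion holds.
q = 11: 6q - 1 = 65 = 5 × 13, not prime.
Thus q = 11 disproves the claim, and no smaller q works.

q = 11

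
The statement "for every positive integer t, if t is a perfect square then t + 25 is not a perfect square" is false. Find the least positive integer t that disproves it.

A counterexample is any positive integer t such that t is a perfect square but t + 25 is a perfect square; we check each in order.
For t = 1, 4, 9, 16, …, 81, 100, 121 the conclusion holds.
t = 144: 144 = 12² and 144 + 25 = 169 = 13².
Thus t = 144 disproves the claim, and no smaller t works.

t = 144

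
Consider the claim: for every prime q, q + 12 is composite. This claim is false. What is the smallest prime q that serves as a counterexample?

q = 5

We need the least prime q for which q + 12 is prime.
q = 2: q + 12 = 14 = 2 × 7, composite.
q = 3: q + 12 = 15 = 3 × 5, composite.
q = 5: q + 12 = 17, prime — not composite.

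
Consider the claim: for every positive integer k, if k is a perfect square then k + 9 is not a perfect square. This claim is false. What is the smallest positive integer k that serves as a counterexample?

k = 16

We need the least positive integer k for which k is a perfect square but k + 9 is a perfect square.
For k = 1, 4, 9 the conclusion holds.
k = 16: 16 = 4² and 16 + 9 = 25 = 5².
Hence k = 16 is a counterexample.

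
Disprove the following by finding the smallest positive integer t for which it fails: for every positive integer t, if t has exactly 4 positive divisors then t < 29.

For t = 6, 8, 10, 14, 15, 21, 22, 26, 27 the conclusion holds.
t = 33: τ(33) = 4; 33 ≥ 29.
So t = 33 is the smallest counterexample.

t = 33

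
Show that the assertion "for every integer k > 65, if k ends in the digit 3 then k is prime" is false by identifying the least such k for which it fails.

k = 93

We need the least integer k > 65 for which k ends in the digit 3 but k is not prime.
k = 73: 73 ends in 3 and is prime.
k = 83: 83 ends in 3 and is prime.
k = 93: 93 ends in 3; 93 = 3 × 31, composite.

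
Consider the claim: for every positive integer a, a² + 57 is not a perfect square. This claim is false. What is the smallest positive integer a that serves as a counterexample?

A counterexample is any positive integer a such that a² + 57 is a perfect square; we check each in order.
For a = 1, 2, 3, 4, 5, 6, 7 the conclusion holds.
a = 8: 8² + 57 = 121 = 11², a perfect square.
So a = 8 is the smallest counterexample.

a = 8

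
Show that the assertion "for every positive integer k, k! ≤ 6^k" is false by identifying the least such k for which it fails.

We need the least positive integer k for which k! > 6^k.
For k = 1, 2, 3, 4, …, 11, 12, 13 the conclusion holds.
k = 14: k! = 87178291200 and 6^k = 78364164096, so 87178291200 > 78364164096.
Thus k = 14 disproves the claim, and no smaller k works.

k = 14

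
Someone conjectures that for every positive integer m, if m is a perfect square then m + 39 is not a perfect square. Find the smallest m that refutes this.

m = 25

We need the least positive integer m for which m is a perfect square but m + 39 is a perfect square.
For m = 1, 4, 9, 16 the conclusion holds.
m = 25: 25 = 5² and 25 + 39 = 64 = 8².
Thus m = 25 disproves the claim, and no smaller m works.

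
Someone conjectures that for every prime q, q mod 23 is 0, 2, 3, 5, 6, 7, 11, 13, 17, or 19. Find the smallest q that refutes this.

We need the least prime q for which the claim fails.
For q = 2, 3, 5, 7, 11, 13, 17, 19, 23, 29 the conclusion holds.
q = 31: 31 mod 23 = 8 — not in {0, 2, 3, 5, 6, 7, 11, 13, 17, 19}.
Thus q = 31 disproves the claim, and no smaller q works.

q = 31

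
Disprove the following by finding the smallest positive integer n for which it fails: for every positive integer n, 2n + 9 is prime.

For n = 1, 2 the conclusion holds.
n = 3: 2n + 9 = 15 = 3 × 5, composite.

n = 3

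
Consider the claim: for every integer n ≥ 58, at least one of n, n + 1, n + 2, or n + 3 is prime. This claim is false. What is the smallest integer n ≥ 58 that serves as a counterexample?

n = 62

Check each integer n ≥ 58 in order until n, n + 1, n + 2, n + 3 are all composite.
The first 4 eligible values, up to n = 61, all satisfy the conclusion.
n = 62: 62 = 2 × 31; 63 = 3 × 21; 64 = 2 × 32; 65 = 5 × 13 — all composite.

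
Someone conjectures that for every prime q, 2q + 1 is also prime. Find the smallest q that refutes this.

A counterexample is any prime q such that 2q + 1 is not prime; we check each in order.
q = 2: 2q + 1 = 5, prime.
q = 3: 2q + 1 = 7, prime.
q = 5: 2q + 1 = 11, prime.
q = 7: 2q + 1 = 15 = 3 × 5, not prime.

q = 7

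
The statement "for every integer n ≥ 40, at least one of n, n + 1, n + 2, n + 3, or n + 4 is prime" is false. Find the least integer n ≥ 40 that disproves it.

Check each integer n ≥ 40 in order until n, n + 1, n + 2, n + 3, n + 4 are all composite.
The first 8 eligible values, up to n = 47, all satisfy the conclusion.
n = 48: 48 = 2 × 24; 49 = 7 × 7; 50 = 2 × 25; 51 = 3 × 17; 52 = 2 × 26 — all composite.
Hence n = 48 is a counterexample.

n = 48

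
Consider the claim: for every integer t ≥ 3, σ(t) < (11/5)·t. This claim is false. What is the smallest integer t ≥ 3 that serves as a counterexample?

A counterexample is any integer t ≥ 3 such that the claim fails; we check each in order.
For t = 3, 4, 5, 6, 7, 8, 9, 10, 11 the conclusion holds.
t = 12: σ(12) = 28; 28 ≥ 132/5.
So t = 12 is the smallest counterexample.

t = 12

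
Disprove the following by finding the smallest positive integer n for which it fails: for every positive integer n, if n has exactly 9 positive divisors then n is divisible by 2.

n = 36: τ(36) = 9; 36 mod 2 = 0.
n = 100: τ(100) = 9; 100 mod 2 = 0.
n = 196: τ(196) = 9; 196 mod 2 = 0.
n = 225: τ(225) = 9; 225 mod 2 = 1.

n = 225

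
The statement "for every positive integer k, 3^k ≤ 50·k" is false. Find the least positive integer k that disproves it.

k = 6

k = 1: 3^k = 3 and 50·k = 50, so 3 ≤ 50.
k = 2: 3^k = 9 and 50·k = 100, so 9 ≤ 100.
k = 3: 3^k = 27 and 50·k = 150, so 27 ≤ 150.
k = 4: 3^k = 81 and 50·k = 200, so 81 ≤ 200.
k = 5: 3^k = 243 and 50·k = 250, so 243 ≤ 250.
k = 6: 3^k = 729 and 50·k = 300, so 729 > 300.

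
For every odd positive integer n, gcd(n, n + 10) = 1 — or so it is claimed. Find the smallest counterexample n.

Check each odd positive integer n in order until gcd(n, n + 10) > 1.
For n = 1, 3 the conclusion holds.
n = 5: gcd(5, 15) = 5.
Hence n = 5 is a counterexample.

n = 5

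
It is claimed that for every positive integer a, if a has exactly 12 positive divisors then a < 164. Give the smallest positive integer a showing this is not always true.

For a = 60, 72, 84, 90, …, 150, 156, 160 the conclusion holds.
a = 198: τ(198) = 12; 198 ≥ 164.
So a = 198 is the smallest counterexample.

a = 198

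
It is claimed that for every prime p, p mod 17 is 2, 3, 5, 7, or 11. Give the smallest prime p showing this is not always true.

Check each prime p in order until the claim fails.
The first 5 eligible values, up to p = 11, all satisfy the conclusion.
p = 13: 13 mod 17 = 13 — not in {2, 3, 5, 7, 11}.
Thus p = 13 disproves the claim, and no smaller p works.

p = 13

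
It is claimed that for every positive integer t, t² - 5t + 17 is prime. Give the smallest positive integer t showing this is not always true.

The first 12 eligible values, up to t = 12, all satisfy the conclusion.
t = 13: t² - 5t + 17 = 121 = 11 × 11, composite.
So t = 13 is the smallest counterexample.

t = 13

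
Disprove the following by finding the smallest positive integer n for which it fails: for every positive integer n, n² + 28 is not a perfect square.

n = 6

We need the least positive integer n for which n² + 28 is a perfect square.
For n = 1, 2, 3, 4, 5 the conclusion holds.
n = 6: 6² + 28 = 64 = 8², a perfect square.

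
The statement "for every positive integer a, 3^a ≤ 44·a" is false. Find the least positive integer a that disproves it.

a = 5

A counterexample is any positive integer a such that 3^a > 44·a; we check each in order.
For a = 1, 2, 3, 4 the conclusion holds.
a = 5: 3^a = 243 and 44·a = 220, so 243 > 220.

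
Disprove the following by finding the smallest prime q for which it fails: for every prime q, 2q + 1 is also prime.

q = 7

Check each prime q in order until 2q + 1 is not prime.
For q = 2, 3, 5 the conclusion holds.
q = 7: 2q + 1 = 15 = 3 × 5, not prime.
Hence q = 7 is a counterexample.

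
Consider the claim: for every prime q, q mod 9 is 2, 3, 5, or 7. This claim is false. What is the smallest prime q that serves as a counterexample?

A counterexample is any prime q such that the claim fails; we check each in order.
q = 2: 2 mod 9 = 2.
q = 3: 3 mod 9 = 3.
q = 5: 5 mod 9 = 5.
q = 7: 7 mod 9 = 7.
q = 11: 11 mod 9 = 2.
q = 13: 13 mod 9 = 4 — not in {2, 3, 5, 7}.

q = 13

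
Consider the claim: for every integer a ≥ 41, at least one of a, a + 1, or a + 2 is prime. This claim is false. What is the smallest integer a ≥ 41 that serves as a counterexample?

For a = 41, 42, 43 the conclusion holds.
a = 44: 44 = 2 × 22; 45 = 3 × 15; 46 = 2 × 23 — all composite.
Thus a = 44 disproves the claim, and no smaller a works.

a = 44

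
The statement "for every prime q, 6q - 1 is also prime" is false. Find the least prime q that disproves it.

We need the least prime q for which 6q - 1 is not prime.
For q = 2, 3, 5, 7 the conclusion holds.
q = 11: 6q - 1 = 65 = 5 × 13, not prime.
Thus q = 11 disproves the claim, and no smaller q works.

q = 11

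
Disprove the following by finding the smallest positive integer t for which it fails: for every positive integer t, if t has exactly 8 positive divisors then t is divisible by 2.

t = 105

A counterexample is any positive integer t such that t has exactly 8 positive divisors but t is not divisible by 2; we check each in order.
The first 12 eligible values, up to t = 104, all satisfy the conclusion.
t = 105: τ(105) = 8; 105 mod 2 = 1.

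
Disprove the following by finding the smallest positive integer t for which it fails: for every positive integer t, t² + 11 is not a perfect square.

Check each positive integer t in order until t² + 11 is a perfect square.
The first 4 eligible values, up to t = 4, all satisfy the conclusion.
t = 5: 5² + 11 = 36 = 6², a perfect square.
So t = 5 is the smallest counterexample.

t = 5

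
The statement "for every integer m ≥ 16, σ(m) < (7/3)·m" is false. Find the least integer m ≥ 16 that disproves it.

m = 24

m = 16: σ(16) = 31; 31 < 112/3.
m = 17: σ(17) = 18; 18 < 119/3.
m = 18: σ(18) = 39; 39 < 42.
m = 19: σ(19) = 20; 20 < 133/3.
m = 20: σ(20) = 42; 42 < 140/3.
m = 21: σ(21) = 32; 32 < 49.
m = 22: σ(22) = 36; 36 < 154/3.
m = 23: σ(23) = 24; 24 < 161/3.
m = 24: σ(24) = 60; 60 ≥ 56.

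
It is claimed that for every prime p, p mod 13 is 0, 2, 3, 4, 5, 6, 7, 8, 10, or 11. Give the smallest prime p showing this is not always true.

Check each prime p in order until the claim fails.
For p = 2, 3, 5, 7, …, 41, 43, 47 the conclusion holds.
p = 53: 53 mod 13 = 1 — not in {0, 2, 3, 4, 5, 6, 7, 8, 10, 11}.

p = 53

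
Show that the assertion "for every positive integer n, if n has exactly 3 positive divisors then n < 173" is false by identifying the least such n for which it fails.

We need the least positive integer n for which n has exactly 3 positive divisors but the claim fails.
The first 6 eligible values, up to n = 169, all satisfy the conclusion.
n = 289: τ(289) = 3; 289 ≥ 173.
So n = 289 is the smallest counterexample.

n = 289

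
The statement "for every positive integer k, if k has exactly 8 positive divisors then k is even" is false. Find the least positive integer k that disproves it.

k = 105

Check each positive integer k in order until k has exactly 8 positive divisors but k is odd.
For k = 24, 30, 40, 42, …, 88, 102, 104 the conclusion holds.
k = 105: divisors of 105: 1, 3, 5, 7, 15, 21, 35, 105; 105 is odd.
Hence k = 105 is a counterexample.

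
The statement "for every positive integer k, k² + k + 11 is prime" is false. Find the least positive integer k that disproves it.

We need the least positive integer k for which k² + k + 11 is not prime.
The first 9 eligible values, up to k = 9, all satisfy the conclusion.
k = 10: k² + k + 11 = 121 = 11 × 11, composite.
Hence k = 10 is a counterexample.

k = 10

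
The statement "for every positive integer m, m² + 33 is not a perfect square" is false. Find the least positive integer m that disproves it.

m = 4

Check each positive integer m in order until m² + 33 is a perfect square.
m = 1: 1² + 33 = 34, not a perfect square.
m = 2: 2² + 33 = 37, not a perfect square.
m = 3: 3² + 33 = 42, not a perfect square.
m = 4: 4² + 33 = 49 = 7², a perfect square.
Hence m = 4 is a counterexample.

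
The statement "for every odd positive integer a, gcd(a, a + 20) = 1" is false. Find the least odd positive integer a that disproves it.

a = 5

A counterexample is any odd positive integer a such that gcd(a, a + 20) > 1; we check each in order.
a = 1: gcd(1, 21) = 1.
a = 3: gcd(3, 23) = 1.
a = 5: gcd(5, 25) = 5.
Thus a = 5 disproves the claim, and no smaller a works.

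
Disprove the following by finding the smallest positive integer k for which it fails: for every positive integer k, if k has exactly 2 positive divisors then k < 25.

k = 29

For k = 2, 3, 5, 7, 11, 13, 17, 19, 23 the conclusion holds.
k = 29: τ(29) = 2; 29 ≥ 25.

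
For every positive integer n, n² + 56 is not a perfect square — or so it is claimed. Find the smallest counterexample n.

Check each positive integer n in order until n² + 56 is a perfect square.
n = 1: 1² + 56 = 57, not a perfect square.
n = 2: 2² + 56 = 60, not a perfect square.
n = 3: 3² + 56 = 65, not a perfect square.
n = 4: 4² + 56 = 72, not a perfect square.
n = 5: 5² + 56 = 81 = 9², a perfect square.

n = 5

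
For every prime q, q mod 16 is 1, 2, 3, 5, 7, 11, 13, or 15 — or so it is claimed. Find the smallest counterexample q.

q = 41

Check each prime q in order until the claim fails.
For q = 2, 3, 5, 7, …, 29, 31, 37 the conclusion holds.
q = 41: 41 mod 16 = 9 — not in {1, 2, 3, 5, 7, 11, 13, 15}.
Thus q = 41 disproves the claim, and no smaller q works.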